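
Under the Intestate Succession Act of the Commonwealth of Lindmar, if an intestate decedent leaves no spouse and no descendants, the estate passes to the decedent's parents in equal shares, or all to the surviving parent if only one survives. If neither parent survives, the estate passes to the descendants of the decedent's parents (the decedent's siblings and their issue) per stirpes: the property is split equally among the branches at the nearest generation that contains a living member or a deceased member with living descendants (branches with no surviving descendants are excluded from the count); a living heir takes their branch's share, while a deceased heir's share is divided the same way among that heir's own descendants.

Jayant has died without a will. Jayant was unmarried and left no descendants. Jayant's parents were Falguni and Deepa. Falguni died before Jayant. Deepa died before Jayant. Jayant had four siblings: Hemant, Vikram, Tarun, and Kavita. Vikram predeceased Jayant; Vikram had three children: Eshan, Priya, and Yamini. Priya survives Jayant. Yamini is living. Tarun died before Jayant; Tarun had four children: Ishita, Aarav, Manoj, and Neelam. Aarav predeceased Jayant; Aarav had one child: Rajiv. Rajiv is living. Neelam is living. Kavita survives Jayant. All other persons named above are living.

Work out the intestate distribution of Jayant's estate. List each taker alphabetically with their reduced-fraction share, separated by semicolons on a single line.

Neither parent survives and there are no descendants, so the estate passes to Jayant's siblings and their issue per stirpes.
The estate is divided into 4 equal shares of 1/4 among Hemant, Vikram, Tarun, Kavita.
Hemant is living and takes 1/4.
Vikram predeceased; the 1/4 allotted to Vikram's branch passes to Vikram's issue by representation.
The 1/4 is divided into 3 equal shares of 1/12 among Eshan, Priya, Yamini.
Eshan is living and takes 1/12.
Priya is living and takes 1/12.
Yamini is living and takes 1/12.
Tarun predeceased; the 1/4 allotted to Tarun's branch passes to Tarun's issue by representation.
The 1/4 is divided into 4 equal shares of 1/16 among Ishita, Aarav, Manoj, Neelam.
Ishita is living and takes 1/16.
Aarav predeceased; the 1/16 allotted to Aarav's branch passes to Aarav's issue by representation.
Rajiv is the sole taker at this level and receives the full 1/16.
Manoj is living and takes 1/16.
Neelam is living and takes 1/16.
Kavita is living and takes 1/4.

Eshan 1/12; Hemant 1/4; Ishita 1/16; Kavita 1/4; Manoj 1/16; Neelam 1/16; Priya 1/12; Rajiv 1/16; Yamini 1/12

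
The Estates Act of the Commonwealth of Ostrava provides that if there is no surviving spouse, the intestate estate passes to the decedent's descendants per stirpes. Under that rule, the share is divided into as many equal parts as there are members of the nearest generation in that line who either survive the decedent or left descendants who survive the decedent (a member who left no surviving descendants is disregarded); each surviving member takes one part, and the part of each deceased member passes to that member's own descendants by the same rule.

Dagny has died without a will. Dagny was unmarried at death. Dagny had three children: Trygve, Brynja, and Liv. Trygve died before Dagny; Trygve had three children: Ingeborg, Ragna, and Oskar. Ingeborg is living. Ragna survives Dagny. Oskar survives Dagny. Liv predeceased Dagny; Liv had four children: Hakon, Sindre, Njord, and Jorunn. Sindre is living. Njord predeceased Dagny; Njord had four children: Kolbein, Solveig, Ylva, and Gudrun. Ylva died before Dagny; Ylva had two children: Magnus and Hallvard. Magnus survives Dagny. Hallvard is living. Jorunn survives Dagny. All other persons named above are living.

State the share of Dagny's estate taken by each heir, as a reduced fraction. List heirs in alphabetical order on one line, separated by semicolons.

There is no surviving spouse, so the entire estate passes to Dagny's descendants per stirpes.
The estate is divided into 3 equal shares of 1/3 among Trygve, Brynja, Liv.
Trygve predeceased; the 1/3 allotted to Trygve's branch passes to Trygve's issue by representation.
The 1/3 is divided into 3 equal shares of 1/9 among Ingeborg, Ragna, Oskar.
Ingeborg is living and takes 1/9.
Ragna is living and takes 1/9.
Oskar is living and takes 1/9.
Brynja is living and takes 1/3.
Liv predeceased; the 1/3 allotted to Liv's branch passes to Liv's issue by representation.
The 1/3 is divided into 4 equal shares of 1/12 among Hakon, Sindre, Njord, Jorunn.
Hakon is living and takes 1/12.
Sindre is living and takes 1/12.
Njord predeceased; the 1/12 allotted to Njord's branch passes to Njord's issue by representation.
The 1/12 is divided into 4 equal shares of 1/48 among Kolbein, Solveig, Ylva, Gudrun.
Kolbein is living and takes 1/48.
Solveig is living and takes 1/48.
Ylva predeceased; the 1/48 allotted to Ylva's branch passes to Ylva's issue by representation.
The 1/48 is divided into 2 equal shares of 1/96 among Magnus, Hallvard.
Magnus is living and takes 1/96.
Hallvard is living and takes 1/96.
Gudrun is living and takes 1/48.
Jorunn is living and takes 1/12.

Brynja 1/3; Gudrun 1/48; Hakon 1/12; Hallvard 1/96; Ingeborg 1/9; Jorunn 1/12; Kolbein 1/48; Magnus 1/96; Oskar 1/9; Ragna 1/9; Sindre 1/12; Solveig 1/48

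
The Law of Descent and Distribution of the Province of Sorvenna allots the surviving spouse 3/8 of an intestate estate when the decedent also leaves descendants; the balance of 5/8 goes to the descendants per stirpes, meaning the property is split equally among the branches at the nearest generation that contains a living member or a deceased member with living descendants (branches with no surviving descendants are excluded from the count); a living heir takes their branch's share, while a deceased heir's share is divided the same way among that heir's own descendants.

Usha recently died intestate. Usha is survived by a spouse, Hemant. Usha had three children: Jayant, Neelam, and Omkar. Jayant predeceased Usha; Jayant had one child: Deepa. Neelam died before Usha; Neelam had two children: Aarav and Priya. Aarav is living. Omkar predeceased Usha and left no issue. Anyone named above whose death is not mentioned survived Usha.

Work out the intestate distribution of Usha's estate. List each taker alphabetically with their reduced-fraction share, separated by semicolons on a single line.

Aarav 5/32; Deepa 5/16; Hemant 3/8; Priya 5/32

Hemant, as surviving spouse, takes 3/8.
The remaining 5/8 passes to Usha's descendants per stirpes.
Omkar left no surviving issue, so that branch lapses and is disregarded.
The 5/8 is divided into 2 equal shares of 5/16 among Jayant, Neelam.
Jayant predeceased; the 5/16 allotted to Jayant's branch passes to Jayant's issue by representation.
Deepa is the sole taker at this level and receives the full 5/16.
Neelam predeceased; the 5/16 allotted to Neelam's branch passes to Neelam's issue by representation.
The 5/16 is divided into 2 equal shares of 5/32 among Aarav, Priya.
Aarav is living and takes 5/32.
Priya is living and takes 5/32.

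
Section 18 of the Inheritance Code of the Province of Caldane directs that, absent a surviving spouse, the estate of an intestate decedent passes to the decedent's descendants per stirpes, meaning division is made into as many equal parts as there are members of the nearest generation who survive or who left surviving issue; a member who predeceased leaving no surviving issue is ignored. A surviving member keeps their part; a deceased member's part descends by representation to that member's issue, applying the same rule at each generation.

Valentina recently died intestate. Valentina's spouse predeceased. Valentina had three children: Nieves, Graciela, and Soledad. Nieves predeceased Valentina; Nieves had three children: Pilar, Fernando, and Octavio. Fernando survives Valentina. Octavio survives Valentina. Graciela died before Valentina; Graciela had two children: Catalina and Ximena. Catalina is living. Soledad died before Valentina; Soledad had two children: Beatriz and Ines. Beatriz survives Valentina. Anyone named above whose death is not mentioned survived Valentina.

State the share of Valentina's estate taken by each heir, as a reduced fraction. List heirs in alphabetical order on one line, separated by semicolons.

Beatriz 1/6; Catalina 1/6; Fernando 1/9; Ines 1/6; Octavio 1/9; Pilar 1/9; Ximena 1/6

There is no surviving spouse, so the entire estate passes to Valentina's descendants per stirpes.
The estate is divided into 3 equal shares of 1/3 among Nieves, Graciela, Soledad.
Nieves predeceased; the 1/3 allotted to Nieves's branch passes to Nieves's issue by representation.
The 1/3 is divided into 3 equal shares of 1/9 among Pilar, Fernando, Octavio.
Pilar is living and takes 1/9.
Fernando is living and takes 1/9.
Octavio is living and takes 1/9.
Graciela predeceased; the 1/3 allotted to Graciela's branch passes to Graciela's issue by representation.
The 1/3 is divided into 2 equal shares of 1/6 among Catalina, Ximena.
Catalina is living and takes 1/6.
Ximena is living and takes 1/6.
Soledad predeceased; the 1/3 allotted to Soledad's branch passes to Soledad's issue by representation.
The 1/3 is divided into 2 equal shares of 1/6 among Beatriz, Ines.
Beatriz is living and takes 1/6.
Ines is living and takes 1/6.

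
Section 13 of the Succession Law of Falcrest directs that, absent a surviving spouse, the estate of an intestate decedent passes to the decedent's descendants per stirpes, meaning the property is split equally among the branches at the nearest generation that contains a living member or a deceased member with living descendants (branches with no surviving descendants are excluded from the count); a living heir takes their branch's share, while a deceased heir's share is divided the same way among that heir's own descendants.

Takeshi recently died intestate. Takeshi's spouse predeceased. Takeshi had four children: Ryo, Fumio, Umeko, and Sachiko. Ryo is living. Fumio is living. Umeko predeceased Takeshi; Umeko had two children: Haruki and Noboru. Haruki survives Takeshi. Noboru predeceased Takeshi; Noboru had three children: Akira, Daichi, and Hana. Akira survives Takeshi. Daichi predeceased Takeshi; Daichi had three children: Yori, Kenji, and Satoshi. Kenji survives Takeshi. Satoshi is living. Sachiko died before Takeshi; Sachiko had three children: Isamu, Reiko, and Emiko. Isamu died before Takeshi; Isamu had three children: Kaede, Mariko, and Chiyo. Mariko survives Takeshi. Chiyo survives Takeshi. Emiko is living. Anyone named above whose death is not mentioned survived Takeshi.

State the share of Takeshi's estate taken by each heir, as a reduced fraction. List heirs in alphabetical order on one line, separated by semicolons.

Akira 1/24; Chiyo 1/36; Emiko 1/12; Fumio 1/4; Hana 1/24; Haruki 1/8; Kaede 1/36; Kenji 1/72; Mariko 1/36; Reiko 1/12; Ryo 1/4; Satoshi 1/72; Yori 1/72

There is no surviving spouse, so the entire estate passes to Takeshi's descendants per stirpes.
The estate is divided into 4 equal shares of 1/4 among Ryo, Fumio, Umeko, Sachiko.
Ryo is living and takes 1/4.
Fumio is living and takes 1/4.
Umeko predeceased; the 1/4 allotted to Umeko's branch passes to Umeko's issue by representation.
The 1/4 is divided into 2 equal shares of 1/8 among Haruki, Noboru.
Haruki is living and takes 1/8.
Noboru predeceased; the 1/8 allotted to Noboru's branch passes to Noboru's issue by representation.
The 1/8 is divided into 3 equal shares of 1/24 among Akira, Daichi, Hana.
Akira is living and takes 1/24.
Daichi predeceased; the 1/24 allotted to Daichi's branch passes to Daichi's issue by representation.
The 1/24 is divided into 3 equal shares of 1/72 among Yori, Kenji, Satoshi.
Yori is living and takes 1/72.
Kenji is living and takes 1/72.
Satoshi is living and takes 1/72.
Hana is living and takes 1/24.
Sachiko predeceased; the 1/4 allotted to Sachiko's branch passes to Sachiko's issue by representation.
The 1/4 is divided into 3 equal shares of 1/12 among Isamu, Reiko, Emiko.
Isamu predeceased; the 1/12 allotted to Isamu's branch passes to Isamu's issue by representation.
The 1/12 is divided into 3 equal shares of 1/36 among Kaede, Mariko, Chiyo.
Kaede is living and takes 1/36.
Mariko is living and takes 1/36.
Chiyo is living and takes 1/36.
Reiko is living and takes 1/12.
Emiko is living and takes 1/12.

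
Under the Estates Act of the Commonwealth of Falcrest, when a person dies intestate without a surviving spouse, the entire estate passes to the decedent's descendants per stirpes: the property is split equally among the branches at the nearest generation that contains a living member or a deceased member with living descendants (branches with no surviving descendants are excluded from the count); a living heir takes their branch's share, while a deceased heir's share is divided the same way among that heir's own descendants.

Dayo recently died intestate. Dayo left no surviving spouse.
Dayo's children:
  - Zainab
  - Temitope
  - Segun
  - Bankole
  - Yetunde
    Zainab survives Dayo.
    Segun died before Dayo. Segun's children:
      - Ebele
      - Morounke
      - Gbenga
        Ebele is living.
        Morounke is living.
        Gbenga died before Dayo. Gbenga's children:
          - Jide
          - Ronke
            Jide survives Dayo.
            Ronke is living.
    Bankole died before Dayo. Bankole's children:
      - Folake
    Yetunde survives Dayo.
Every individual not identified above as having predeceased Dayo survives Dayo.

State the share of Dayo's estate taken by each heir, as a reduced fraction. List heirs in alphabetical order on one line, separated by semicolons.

Ebele 1/15; Folake 1/5; Jide 1/30; Morounke 1/15; Ronke 1/30; Temitope 1/5; Yetunde 1/5; Zainab 1/5

There is no surviving spouse, so the entire estate passes to Dayo's descendants per stirpes.
The estate is divided into 5 equal shares of 1/5 among Zainab, Temitope, Segun, Bankole, Yetunde.
Zainab is living and takes 1/5.
Temitope is living and takes 1/5.
Segun predeceased; the 1/5 allotted to Segun's branch passes to Segun's issue by representation.
The 1/5 is divided into 3 equal shares of 1/15 among Ebele, Morounke, Gbenga.
Ebele is living and takes 1/15.
Morounke is living and takes 1/15.
Gbenga predeceased; the 1/15 allotted to Gbenga's branch passes to Gbenga's issue by representation.
The 1/15 is divided into 2 equal shares of 1/30 among Jide, Ronke.
Jide is living and takes 1/30.
Ronke is living and takes 1/30.
Bankole predeceased; the 1/5 allotted to Bankole's branch passes to Bankole's issue by representation.
Folake is the sole taker at this level and receives the full 1/5.
Yetunde is living and takes 1/5.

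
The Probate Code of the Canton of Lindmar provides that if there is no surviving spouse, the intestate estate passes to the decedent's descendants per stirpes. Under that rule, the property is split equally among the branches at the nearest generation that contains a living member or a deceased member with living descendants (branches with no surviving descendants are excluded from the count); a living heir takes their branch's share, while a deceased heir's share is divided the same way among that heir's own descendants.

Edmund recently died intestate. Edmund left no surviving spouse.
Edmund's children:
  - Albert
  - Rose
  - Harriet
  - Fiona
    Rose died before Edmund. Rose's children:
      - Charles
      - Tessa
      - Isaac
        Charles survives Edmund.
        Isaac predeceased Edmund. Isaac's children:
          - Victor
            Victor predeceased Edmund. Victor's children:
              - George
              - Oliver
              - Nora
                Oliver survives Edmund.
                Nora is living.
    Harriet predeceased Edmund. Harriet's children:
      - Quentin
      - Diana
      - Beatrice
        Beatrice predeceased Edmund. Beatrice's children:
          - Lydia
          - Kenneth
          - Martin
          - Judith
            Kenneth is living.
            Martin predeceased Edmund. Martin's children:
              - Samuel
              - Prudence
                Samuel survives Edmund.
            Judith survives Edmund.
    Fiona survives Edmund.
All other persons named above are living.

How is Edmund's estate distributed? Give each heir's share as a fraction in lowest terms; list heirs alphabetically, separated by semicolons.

There is no surviving spouse, so the entire estate passes to Edmund's descendants per stirpes.
The estate is divided into 4 equal shares of 1/4 among Albert, Rose, Harriet, Fiona.
Albert is living and takes 1/4.
Rose predeceased; the 1/4 allotted to Rose's branch passes to Rose's issue by representation.
The 1/4 is divided into 3 equal shares of 1/12 among Charles, Tessa, Isaac.
Charles is living and takes 1/12.
Tessa is living and takes 1/12.
Isaac predeceased; the 1/12 allotted to Isaac's branch passes to Isaac's issue by representation.
Victor's line is the sole branch at this level, so the full 1/12 passes to Victor's issue by representation.
The 1/12 is divided into 3 equal shares of 1/36 among George, Oliver, Nora.
George is living and takes 1/36.
Oliver is living and takes 1/36.
Nora is living and takes 1/36.
Harriet predeceased; the 1/4 allotted to Harriet's branch passes to Harriet's issue by representation.
The 1/4 is divided into 3 equal shares of 1/12 among Quentin, Diana, Beatrice.
Quentin is living and takes 1/12.
Diana is living and takes 1/12.
Beatrice predeceased; the 1/12 allotted to Beatrice's branch passes to Beatrice's issue by representation.
The 1/12 is divided into 4 equal shares of 1/48 among Lydia, Kenneth, Martin, Judith.
Lydia is living and takes 1/48.
Kenneth is living and takes 1/48.
Martin predeceased; the 1/48 allotted to Martin's branch passes to Martin's issue by representation.
The 1/48 is divided into 2 equal shares of 1/96 among Samuel, Prudence.
Samuel is living and takes 1/96.
Prudence is living and takes 1/96.
Judith is living and takes 1/48.
Fiona is living and takes 1/4.

Albert 1/4; Charles 1/12; Diana 1/12; Fiona 1/4; George 1/36; Judith 1/48; Kenneth 1/48; Lydia 1/48; Nora 1/36; Oliver 1/36; Prudence 1/96; Quentin 1/12; Samuel 1/96; Tessa 1/12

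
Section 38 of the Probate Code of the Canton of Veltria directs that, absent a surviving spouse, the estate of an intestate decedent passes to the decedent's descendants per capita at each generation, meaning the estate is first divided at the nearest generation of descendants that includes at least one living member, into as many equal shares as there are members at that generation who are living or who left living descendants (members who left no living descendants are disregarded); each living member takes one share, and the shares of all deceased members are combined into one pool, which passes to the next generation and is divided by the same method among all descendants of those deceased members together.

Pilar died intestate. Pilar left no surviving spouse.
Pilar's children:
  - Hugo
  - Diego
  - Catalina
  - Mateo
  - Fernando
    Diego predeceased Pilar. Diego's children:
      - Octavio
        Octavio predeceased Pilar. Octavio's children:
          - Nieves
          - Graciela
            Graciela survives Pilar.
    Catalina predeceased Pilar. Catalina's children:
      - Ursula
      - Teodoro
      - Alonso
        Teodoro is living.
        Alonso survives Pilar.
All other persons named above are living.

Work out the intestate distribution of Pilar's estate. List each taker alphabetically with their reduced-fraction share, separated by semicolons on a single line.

There is no surviving spouse, so the entire estate passes to Pilar's descendants per capita at each generation.
At generation 1 (Hugo, Diego, Catalina, Mateo, Fernando) there are 5 shares of (1)/5 = 1/5 each.
Living: Hugo, Mateo, and Fernando — each takes 1/5.
Deceased: Diego and Catalina. Their combined 2/5 is pooled and carried to generation 2.
At generation 2 (Octavio, Ursula, Teodoro, Alonso) there are 4 shares of (2/5)/4 = 1/10 each.
Living: Ursula, Teodoro, and Alonso — each takes 1/10.
Deceased: Octavio. That 1/10 share is carried to generation 3.
At generation 3 (Nieves, Graciela) there are 2 shares of (1/10)/2 = 1/20 each.
Living: Nieves and Graciela — each takes 1/20.

Alonso 1/10; Fernando 1/5; Graciela 1/20; Hugo 1/5; Mateo 1/5; Nieves 1/20; Teodoro 1/10; Ursula 1/10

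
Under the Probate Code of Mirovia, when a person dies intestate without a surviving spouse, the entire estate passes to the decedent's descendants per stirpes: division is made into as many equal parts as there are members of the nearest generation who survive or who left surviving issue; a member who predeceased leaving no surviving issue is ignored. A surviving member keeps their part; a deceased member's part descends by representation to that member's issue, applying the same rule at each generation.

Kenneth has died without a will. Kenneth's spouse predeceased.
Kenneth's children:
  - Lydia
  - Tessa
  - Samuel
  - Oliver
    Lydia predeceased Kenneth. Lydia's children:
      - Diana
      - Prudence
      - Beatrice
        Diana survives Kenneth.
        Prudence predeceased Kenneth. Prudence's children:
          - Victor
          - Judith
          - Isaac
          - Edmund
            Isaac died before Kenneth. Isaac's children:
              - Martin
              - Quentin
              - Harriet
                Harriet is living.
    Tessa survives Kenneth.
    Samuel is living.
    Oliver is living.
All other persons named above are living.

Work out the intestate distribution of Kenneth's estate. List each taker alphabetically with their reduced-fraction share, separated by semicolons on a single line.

There is no surviving spouse, so the entire estate passes to Kenneth's descendants per stirpes.
The estate is divided into 4 equal shares of 1/4 among Lydia, Tessa, Samuel, Oliver.
Lydia predeceased; the 1/4 allotted to Lydia's branch passes to Lydia's issue by representation.
The 1/4 is divided into 3 equal shares of 1/12 among Diana, Prudence, Beatrice.
Diana is living and takes 1/12.
Prudence predeceased; the 1/12 allotted to Prudence's branch passes to Prudence's issue by representation.
The 1/12 is divided into 4 equal shares of 1/48 among Victor, Judith, Isaac, Edmund.
Victor is living and takes 1/48.
Judith is living and takes 1/48.
Isaac predeceased; the 1/48 allotted to Isaac's branch passes to Isaac's issue by representation.
The 1/48 is divided into 3 equal shares of 1/144 among Martin, Quentin, Harriet.
Martin is living and takes 1/144.
Quentin is living and takes 1/144.
Harriet is living and takes 1/144.
Edmund is living and takes 1/48.
Beatrice is living and takes 1/12.
Tessa is living and takes 1/4.
Samuel is living and takes 1/4.
Oliver is living and takes 1/4.

Beatrice 1/12; Diana 1/12; Edmund 1/48; Harriet 1/144; Judith 1/48; Martin 1/144; Oliver 1/4; Quentin 1/144; Samuel 1/4; Tessa 1/4; Victor 1/48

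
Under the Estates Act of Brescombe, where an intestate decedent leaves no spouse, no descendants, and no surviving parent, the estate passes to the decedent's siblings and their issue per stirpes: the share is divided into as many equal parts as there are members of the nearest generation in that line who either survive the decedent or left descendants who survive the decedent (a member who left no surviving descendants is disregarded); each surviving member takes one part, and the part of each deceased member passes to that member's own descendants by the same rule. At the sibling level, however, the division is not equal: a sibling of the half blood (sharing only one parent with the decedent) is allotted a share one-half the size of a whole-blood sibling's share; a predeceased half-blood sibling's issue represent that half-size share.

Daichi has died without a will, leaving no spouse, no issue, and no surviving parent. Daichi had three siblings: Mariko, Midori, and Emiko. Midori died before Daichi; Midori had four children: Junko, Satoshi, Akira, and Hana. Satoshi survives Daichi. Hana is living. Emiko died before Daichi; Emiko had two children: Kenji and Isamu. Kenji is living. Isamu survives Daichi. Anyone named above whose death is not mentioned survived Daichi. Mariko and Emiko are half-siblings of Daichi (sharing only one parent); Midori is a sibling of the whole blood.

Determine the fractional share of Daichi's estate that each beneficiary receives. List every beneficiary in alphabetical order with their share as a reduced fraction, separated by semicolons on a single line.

No spouse, descendants, or parent survives, so the estate passes to Daichi's siblings per stirpes.
Half-blood siblings count for one-half the weight of whole-blood siblings at the initial division.
Dividing 1 in proportion to weights (total weight 2): Mariko (weight 1/2) → 1/4; Midori (weight 1) → 1/2; Emiko (weight 1/2) → 1/4.
Mariko is living and takes 1/4.
Midori predeceased; the 1/2 allotted to Midori's branch passes to Midori's issue by representation.
The 1/2 is divided into 4 equal shares of 1/8 among Junko, Satoshi, Akira, Hana.
Junko is living and takes 1/8.
Satoshi is living and takes 1/8.
Akira is living and takes 1/8.
Hana is living and takes 1/8.
Emiko predeceased; the 1/4 allotted to Emiko's branch passes to Emiko's issue by representation.
The 1/4 is divided into 2 equal shares of 1/8 among Kenji, Isamu.
Kenji is living and takes 1/8.
Isamu is living and takes 1/8.

Akira 1/8; Hana 1/8; Isamu 1/8; Junko 1/8; Kenji 1/8; Mariko 1/4; Satoshi 1/8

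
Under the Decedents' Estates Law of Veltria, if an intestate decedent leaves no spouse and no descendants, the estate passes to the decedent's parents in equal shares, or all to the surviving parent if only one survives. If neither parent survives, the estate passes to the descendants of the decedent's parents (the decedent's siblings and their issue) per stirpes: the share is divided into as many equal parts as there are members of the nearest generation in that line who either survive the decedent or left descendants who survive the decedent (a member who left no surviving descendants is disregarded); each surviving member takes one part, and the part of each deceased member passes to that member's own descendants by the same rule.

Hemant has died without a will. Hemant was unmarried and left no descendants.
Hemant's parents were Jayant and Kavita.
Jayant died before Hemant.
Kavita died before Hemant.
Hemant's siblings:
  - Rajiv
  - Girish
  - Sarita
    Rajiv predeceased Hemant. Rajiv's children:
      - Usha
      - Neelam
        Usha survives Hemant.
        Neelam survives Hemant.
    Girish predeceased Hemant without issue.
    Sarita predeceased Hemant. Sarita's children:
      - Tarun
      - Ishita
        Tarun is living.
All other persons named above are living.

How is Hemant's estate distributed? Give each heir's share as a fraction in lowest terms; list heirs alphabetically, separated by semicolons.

Neither parent survives and there are no descendants, so the estate passes to Hemant's siblings and their issue per stirpes.
Girish left no surviving issue, so that branch lapses and is disregarded.
The estate is divided into 2 equal shares of 1/2 among Rajiv, Sarita.
Rajiv predeceased; the 1/2 allotted to Rajiv's branch passes to Rajiv's issue by representation.
The 1/2 is divided into 2 equal shares of 1/4 among Usha, Neelam.
Usha is living and takes 1/4.
Neelam is living and takes 1/4.
Sarita predeceased; the 1/2 allotted to Sarita's branch passes to Sarita's issue by representation.
The 1/2 is divided into 2 equal shares of 1/4 among Tarun, Ishita.
Tarun is living and takes 1/4.
Ishita is living and takes 1/4.

Ishita 1/4; Neelam 1/4; Tarun 1/4; Usha 1/4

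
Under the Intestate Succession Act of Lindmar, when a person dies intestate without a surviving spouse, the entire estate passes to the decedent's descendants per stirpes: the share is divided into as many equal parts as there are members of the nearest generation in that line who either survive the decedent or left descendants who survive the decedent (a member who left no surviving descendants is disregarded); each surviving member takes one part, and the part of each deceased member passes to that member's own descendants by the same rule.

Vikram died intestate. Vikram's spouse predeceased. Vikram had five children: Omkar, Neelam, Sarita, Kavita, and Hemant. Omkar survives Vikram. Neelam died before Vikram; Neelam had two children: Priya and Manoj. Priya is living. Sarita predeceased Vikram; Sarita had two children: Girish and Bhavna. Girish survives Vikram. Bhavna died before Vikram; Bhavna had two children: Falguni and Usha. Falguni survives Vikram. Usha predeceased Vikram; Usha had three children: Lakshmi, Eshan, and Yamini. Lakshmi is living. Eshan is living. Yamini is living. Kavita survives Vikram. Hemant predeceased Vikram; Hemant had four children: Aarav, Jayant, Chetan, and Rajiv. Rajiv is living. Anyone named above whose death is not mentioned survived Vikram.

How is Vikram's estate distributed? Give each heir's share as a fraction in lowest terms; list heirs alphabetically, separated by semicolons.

There is no surviving spouse, so the entire estate passes to Vikram's descendants per stirpes.
The estate is divided into 5 equal shares of 1/5 among Omkar, Neelam, Sarita, Kavita, Hemant.
Omkar is living and takes 1/5.
Neelam predeceased; the 1/5 allotted to Neelam's branch passes to Neelam's issue by representation.
The 1/5 is divided into 2 equal shares of 1/10 among Priya, Manoj.
Priya is living and takes 1/10.
Manoj is living and takes 1/10.
Sarita predeceased; the 1/5 allotted to Sarita's branch passes to Sarita's issue by representation.
The 1/5 is divided into 2 equal shares of 1/10 among Girish, Bhavna.
Girish is living and takes 1/10.
Bhavna predeceased; the 1/10 allotted to Bhavna's branch passes to Bhavna's issue by representation.
The 1/10 is divided into 2 equal shares of 1/20 among Falguni, Usha.
Falguni is living and takes 1/20.
Usha predeceased; the 1/20 allotted to Usha's branch passes to Usha's issue by representation.
The 1/20 is divided into 3 equal shares of 1/60 among Lakshmi, Eshan, Yamini.
Lakshmi is living and takes 1/60.
Eshan is living and takes 1/60.
Yamini is living and takes 1/60.
Kavita is living and takes 1/5.
Hemant predeceased; the 1/5 allotted to Hemant's branch passes to Hemant's issue by representation.
The 1/5 is divided into 4 equal shares of 1/20 among Aarav, Jayant, Chetan, Rajiv.
Aarav is living and takes 1/20.
Jayant is living and takes 1/20.
Chetan is living and takes 1/20.
Rajiv is living and takes 1/20.

Aarav 1/20; Chetan 1/20; Eshan 1/60; Falguni 1/20; Girish 1/10; Jayant 1/20; Kavita 1/5; Lakshmi 1/60; Manoj 1/10; Omkar 1/5; Priya 1/10; Rajiv 1/20; Yamini 1/60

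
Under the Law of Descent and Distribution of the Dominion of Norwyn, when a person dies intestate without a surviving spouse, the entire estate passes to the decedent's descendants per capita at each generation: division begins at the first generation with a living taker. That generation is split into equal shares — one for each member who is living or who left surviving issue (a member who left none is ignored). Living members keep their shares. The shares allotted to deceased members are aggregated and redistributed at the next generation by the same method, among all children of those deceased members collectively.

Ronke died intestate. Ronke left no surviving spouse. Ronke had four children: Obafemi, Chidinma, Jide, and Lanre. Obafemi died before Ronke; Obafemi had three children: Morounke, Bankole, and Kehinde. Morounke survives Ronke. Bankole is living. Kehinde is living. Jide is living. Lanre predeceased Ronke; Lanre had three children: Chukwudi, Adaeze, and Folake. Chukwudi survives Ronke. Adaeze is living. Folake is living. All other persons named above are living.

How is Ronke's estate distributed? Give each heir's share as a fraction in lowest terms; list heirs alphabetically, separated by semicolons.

Adaeze 1/12; Bankole 1/12; Chidinma 1/4; Chukwudi 1/12; Folake 1/12; Jide 1/4; Kehinde 1/12; Morounke 1/12

There is no surviving spouse, so the entire estate passes to Ronke's descendants per capita at each generation.
At generation 1 (Obafemi, Chidinma, Jide, Lanre) there are 4 shares of (1)/4 = 1/4 each.
Living: Chidinma and Jide — each takes 1/4.
Deceased: Obafemi and Lanre. Their combined 1/2 is pooled and carried to generation 2.
At generation 2 (Morounke, Bankole, Kehinde, Chukwudi, Adaeze, Folake) there are 6 shares of (1/2)/6 = 1/12 each.
Living: Morounke, Bankole, Kehinde, Chukwudi, Adaeze, and Folake — each takes 1/12.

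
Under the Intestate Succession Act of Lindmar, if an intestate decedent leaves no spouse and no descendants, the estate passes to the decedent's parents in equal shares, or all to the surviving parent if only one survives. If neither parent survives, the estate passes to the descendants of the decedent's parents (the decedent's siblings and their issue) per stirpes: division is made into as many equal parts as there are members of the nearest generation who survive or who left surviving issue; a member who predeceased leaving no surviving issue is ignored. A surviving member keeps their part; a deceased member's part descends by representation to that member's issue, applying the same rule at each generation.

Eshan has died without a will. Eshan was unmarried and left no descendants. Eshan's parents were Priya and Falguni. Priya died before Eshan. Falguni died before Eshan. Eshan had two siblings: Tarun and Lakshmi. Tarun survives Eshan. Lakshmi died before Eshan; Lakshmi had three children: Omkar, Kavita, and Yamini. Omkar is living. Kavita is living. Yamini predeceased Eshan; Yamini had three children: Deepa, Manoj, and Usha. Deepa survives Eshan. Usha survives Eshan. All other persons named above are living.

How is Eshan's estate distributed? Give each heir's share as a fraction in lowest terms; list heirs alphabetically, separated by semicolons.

Neither parent survives and there are no descendants, so the estate passes to Eshan's siblings and their issue per stirpes.
The estate is divided into 2 equal shares of 1/2 among Tarun, Lakshmi.
Tarun is living and takes 1/2.
Lakshmi predeceased; the 1/2 allotted to Lakshmi's branch passes to Lakshmi's issue by representation.
The 1/2 is divided into 3 equal shares of 1/6 among Omkar, Kavita, Yamini.
Omkar is living and takes 1/6.
Kavita is living and takes 1/6.
Yamini predeceased; the 1/6 allotted to Yamini's branch passes to Yamini's issue by representation.
The 1/6 is divided into 3 equal shares of 1/18 among Deepa, Manoj, Usha.
Deepa is living and takes 1/18.
Manoj is living and takes 1/18.
Usha is living and takes 1/18.

Deepa 1/18; Kavita 1/6; Manoj 1/18; Omkar 1/6; Tarun 1/2; Usha 1/18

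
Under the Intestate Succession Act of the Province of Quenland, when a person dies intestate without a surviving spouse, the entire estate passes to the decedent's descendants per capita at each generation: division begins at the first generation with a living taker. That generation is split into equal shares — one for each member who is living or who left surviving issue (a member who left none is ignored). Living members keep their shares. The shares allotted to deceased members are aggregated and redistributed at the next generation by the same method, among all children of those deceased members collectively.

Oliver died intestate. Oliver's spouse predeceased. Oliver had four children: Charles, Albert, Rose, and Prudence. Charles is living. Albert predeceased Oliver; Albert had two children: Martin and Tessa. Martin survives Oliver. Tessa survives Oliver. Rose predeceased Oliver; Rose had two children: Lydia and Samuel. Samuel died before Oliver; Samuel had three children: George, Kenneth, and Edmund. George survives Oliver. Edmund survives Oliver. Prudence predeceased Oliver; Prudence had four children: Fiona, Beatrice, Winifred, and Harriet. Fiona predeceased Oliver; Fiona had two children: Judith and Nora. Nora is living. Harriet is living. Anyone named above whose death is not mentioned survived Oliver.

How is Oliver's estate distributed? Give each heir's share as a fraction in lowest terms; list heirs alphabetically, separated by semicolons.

There is no surviving spouse, so the entire estate passes to Oliver's descendants per capita at each generation.
At generation 1 (Charles, Albert, Rose, Prudence) there are 4 shares of (1)/4 = 1/4 each.
Living: Charles — each takes 1/4.
Deceased: Albert, Rose, and Prudence. Their combined 3/4 is pooled and carried to generation 2.
At generation 2 (Martin, Tessa, Lydia, Samuel, Fiona, Beatrice, Winifred, Harriet) there are 8 shares of (3/4)/8 = 3/32 each.
Living: Martin, Tessa, Lydia, Beatrice, Winifred, and Harriet — each takes 3/32.
Deceased: Samuel and Fiona. Their combined 3/16 is pooled and carried to generation 3.
At generation 3 (George, Kenneth, Edmund, Judith, Nora) there are 5 shares of (3/16)/5 = 3/80 each.
Living: George, Kenneth, Edmund, Judith, and Nora — each takes 3/80.

Beatrice 3/32; Charles 1/4; Edmund 3/80; George 3/80; Harriet 3/32; Judith 3/80; Kenneth 3/80; Lydia 3/32; Martin 3/32; Nora 3/80; Tessa 3/32; Winifred 3/32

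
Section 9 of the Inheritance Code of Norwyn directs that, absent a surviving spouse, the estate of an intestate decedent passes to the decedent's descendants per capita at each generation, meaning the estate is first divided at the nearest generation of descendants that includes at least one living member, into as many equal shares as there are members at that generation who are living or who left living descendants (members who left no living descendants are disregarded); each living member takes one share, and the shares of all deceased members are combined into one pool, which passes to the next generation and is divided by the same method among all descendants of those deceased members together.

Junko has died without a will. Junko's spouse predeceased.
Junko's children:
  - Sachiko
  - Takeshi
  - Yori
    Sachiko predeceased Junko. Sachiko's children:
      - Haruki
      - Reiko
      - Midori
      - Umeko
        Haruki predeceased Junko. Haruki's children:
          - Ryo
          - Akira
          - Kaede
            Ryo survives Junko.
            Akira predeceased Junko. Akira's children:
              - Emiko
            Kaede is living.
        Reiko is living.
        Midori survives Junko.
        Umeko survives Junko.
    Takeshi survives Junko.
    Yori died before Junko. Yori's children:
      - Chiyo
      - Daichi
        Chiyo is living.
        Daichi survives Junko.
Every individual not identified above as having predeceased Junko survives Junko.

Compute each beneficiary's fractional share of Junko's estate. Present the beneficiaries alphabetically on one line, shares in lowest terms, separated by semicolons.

There is no surviving spouse, so the entire estate passes to Junko's descendants per capita at each generation.
At generation 1 (Sachiko, Takeshi, Yori) there are 3 shares of (1)/3 = 1/3 each.
Living: Takeshi — each takes 1/3.
Deceased: Sachiko and Yori. Their combined 2/3 is pooled and carried to generation 2.
At generation 2 (Haruki, Reiko, Midori, Umeko, Chiyo, Daichi) there are 6 shares of (2/3)/6 = 1/9 each.
Living: Reiko, Midori, Umeko, Chiyo, and Daichi — each takes 1/9.
Deceased: Haruki. That 1/9 share is carried to generation 3.
At generation 3 (Ryo, Akira, Kaede) there are 3 shares of (1/9)/3 = 1/27 each.
Living: Ryo and Kaede — each takes 1/27.
Deceased: Akira. That 1/27 share is carried to generation 4.
At generation 4 (Emiko) there are 1 shares of (1/27)/1 = 1/27 each.
Living: Emiko — each takes 1/27.

Chiyo 1/9; Daichi 1/9; Emiko 1/27; Kaede 1/27; Midori 1/9; Reiko 1/9; Ryo 1/27; Takeshi 1/3; Umeko 1/9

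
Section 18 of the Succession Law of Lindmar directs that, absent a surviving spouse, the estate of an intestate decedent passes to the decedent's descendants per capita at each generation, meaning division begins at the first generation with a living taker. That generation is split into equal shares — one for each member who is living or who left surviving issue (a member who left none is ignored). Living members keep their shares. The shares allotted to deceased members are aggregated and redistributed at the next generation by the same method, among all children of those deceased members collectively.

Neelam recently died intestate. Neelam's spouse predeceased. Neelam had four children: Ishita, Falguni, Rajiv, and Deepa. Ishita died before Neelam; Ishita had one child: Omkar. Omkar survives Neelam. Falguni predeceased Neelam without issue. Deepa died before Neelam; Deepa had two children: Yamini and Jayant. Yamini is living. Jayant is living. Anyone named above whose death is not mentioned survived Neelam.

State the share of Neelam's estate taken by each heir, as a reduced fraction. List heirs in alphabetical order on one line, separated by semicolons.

There is no surviving spouse, so the entire estate passes to Neelam's descendants per capita at each generation.
At generation 1 (Ishita, Rajiv, Deepa) there are 3 shares of (1)/3 = 1/3 each.
Living: Rajiv — each takes 1/3.
Deceased: Ishita and Deepa. Their combined 2/3 is pooled and carried to generation 2.
At generation 2 (Omkar, Yamini, Jayant) there are 3 shares of (2/3)/3 = 2/9 each.
Living: Omkar, Yamini, and Jayant — each takes 2/9.

Jayant 2/9; Omkar 2/9; Rajiv 1/3; Yamini 2/9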